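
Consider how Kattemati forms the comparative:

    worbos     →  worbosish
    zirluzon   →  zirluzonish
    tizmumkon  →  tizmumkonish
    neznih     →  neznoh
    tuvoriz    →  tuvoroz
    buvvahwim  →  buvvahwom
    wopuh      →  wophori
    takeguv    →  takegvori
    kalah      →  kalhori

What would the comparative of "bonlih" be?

neznih and wopuh both end in -h yet inflect differently (neznoh, wophori), so the final letter is not what conditions the rule; the last vowel is.
"bonlih" has last vowel 'i'. The stems whose last vowel is 'i' (neznih → neznoh, tuvoriz → tuvoroz, buvvahwim → buvvahwom) change the last vowel to 'o'.
So bonlih → bonloh.

bonloh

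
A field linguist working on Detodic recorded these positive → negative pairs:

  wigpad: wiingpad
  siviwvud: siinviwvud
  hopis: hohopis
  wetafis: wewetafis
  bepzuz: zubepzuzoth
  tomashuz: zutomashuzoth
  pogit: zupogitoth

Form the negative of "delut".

zudelutoth

siviwvud and bepzuz both have last vowel 'u' yet inflect differently (siinviwvud, zubepzuzoth), so the last vowel is not what conditions the rule; the final letter is.
"delut" ends in -t. The one such stem in the data (pogit → zupogitoth) adds zu- … -oth around the stem, so the same rule applies.
So delut → zudelutoth.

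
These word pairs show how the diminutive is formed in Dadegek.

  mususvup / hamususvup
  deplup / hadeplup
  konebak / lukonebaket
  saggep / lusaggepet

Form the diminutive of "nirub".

mususvup and saggep both end in -p yet inflect differently (hamususvup, lusaggepet), so the final letter is not what conditions the rule; the last vowel is.
"nirub" has last vowel 'u'. The stems whose last vowel is 'u' (mususvup → hamususvup, deplup → hadeplup) add the prefix ha-.
The other pattern: stems whose last vowel is 'a' or 'e' add lu- … -et around the stem.
So nirub → hanirub.

hanirub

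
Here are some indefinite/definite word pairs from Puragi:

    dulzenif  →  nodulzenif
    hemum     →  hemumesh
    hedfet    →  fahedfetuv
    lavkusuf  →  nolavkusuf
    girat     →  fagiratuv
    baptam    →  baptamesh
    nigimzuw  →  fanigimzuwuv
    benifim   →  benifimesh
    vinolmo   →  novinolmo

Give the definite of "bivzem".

hemum and lavkusuf both have last vowel 'u' yet inflect differently (hemumesh, nolavkusuf), so the last vowel is not what conditions the rule; the final letter is.
"bivzem" ends in -m. The stems ending in -m (hemum → hemumesh, baptam → baptamesh, benifim → benifimesh) add -esh.
The other patterns: stems ending in -f or -o add the prefix no-; stems ending in -t or -w add fa- … -uv around the stem.
So bivzem → bivzemesh.

bivzemesh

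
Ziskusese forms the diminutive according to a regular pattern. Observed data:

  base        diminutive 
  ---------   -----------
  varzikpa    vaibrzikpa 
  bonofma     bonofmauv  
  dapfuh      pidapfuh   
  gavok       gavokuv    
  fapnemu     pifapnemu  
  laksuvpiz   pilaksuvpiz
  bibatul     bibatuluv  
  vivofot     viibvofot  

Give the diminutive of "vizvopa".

viibzvopa

varzikpa and bonofma both end in -a yet inflect differently (vaibrzikpa, bonofmauv), so the final letter is not what conditions the rule; the first letter is.
"vizvopa" begins with v-. The stems beginning with v- (varzikpa → vaibrzikpa, vivofot → viibvofot) insert -ib- after the first vowel.
So vizvopa → viibzvopa.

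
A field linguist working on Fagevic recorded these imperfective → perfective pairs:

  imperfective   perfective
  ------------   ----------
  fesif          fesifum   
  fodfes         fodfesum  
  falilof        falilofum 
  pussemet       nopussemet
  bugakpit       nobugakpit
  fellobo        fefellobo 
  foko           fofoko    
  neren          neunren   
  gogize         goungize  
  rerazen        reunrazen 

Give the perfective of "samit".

fodfes and pussemet both have last vowel 'e' yet inflect differently (fodfesum, nopussemet), so the last vowel is not what conditions the rule; the final letter is.
"samit" ends in -t. The stems ending in -t (pussemet → nopussemet, bugakpit → nobugakpit) add the prefix no-.
The other patterns: stems ending in -f or -s add -um; stems ending in -o repeat the first consonant+vowel as a prefix; stems ending in -e or -n insert -un- after the first vowel.
So samit → nosamit.

nosamit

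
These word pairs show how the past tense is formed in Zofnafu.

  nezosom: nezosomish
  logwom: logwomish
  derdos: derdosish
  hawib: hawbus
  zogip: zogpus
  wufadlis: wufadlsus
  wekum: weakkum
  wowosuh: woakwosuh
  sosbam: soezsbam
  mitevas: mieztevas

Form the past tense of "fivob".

fivobish

"fivob" has last vowel 'o'. The stems whose last vowel is 'o' (nezosom → nezosomish, logwom → logwomish, derdos → derdosish) add -ish.
So fivob → fivobish.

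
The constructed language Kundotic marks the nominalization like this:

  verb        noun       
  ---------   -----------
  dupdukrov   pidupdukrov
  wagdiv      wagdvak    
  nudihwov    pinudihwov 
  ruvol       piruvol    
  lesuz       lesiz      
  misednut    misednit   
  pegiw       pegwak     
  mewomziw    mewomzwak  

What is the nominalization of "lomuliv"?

lomulvak

"lomuliv" has last vowel 'i'. The stems whose last vowel is 'i' (mewomziw → mewomzwak, pegiw → pegwak, wagdiv → wagdvak) delete the last vowel and add -ak.
The other patterns: stems whose last vowel is 'u' change the last vowel to 'i'; stems whose last vowel is 'o' add the prefix pi-.
So lomuliv → lomulvak.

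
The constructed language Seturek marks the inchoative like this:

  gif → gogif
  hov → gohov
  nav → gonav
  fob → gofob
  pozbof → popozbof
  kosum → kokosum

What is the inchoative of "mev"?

gif and pozbof both end in -f yet inflect differently (gogif, popozbof), so the final letter is not what conditions the rule; the number of vowels is.
"mev" has 1 vowel. The stems with 1 vowel (gif → gogif, hov → gohov, nav → gonav) add the prefix go-.
The other pattern: stems with 2 vowels repeat the first consonant+vowel as a prefix.
So mev → gomev.

gomev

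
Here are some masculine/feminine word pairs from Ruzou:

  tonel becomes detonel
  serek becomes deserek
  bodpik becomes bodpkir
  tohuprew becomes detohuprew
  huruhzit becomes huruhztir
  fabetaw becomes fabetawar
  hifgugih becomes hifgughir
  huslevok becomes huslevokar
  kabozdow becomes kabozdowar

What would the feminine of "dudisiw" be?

dudiswir

serek and bodpik both end in -k yet inflect differently (deserek, bodpkir), so the final letter is not what conditions the rule; the last vowel is.
"dudisiw" has last vowel 'i'. The stems whose last vowel is 'i' (bodpik → bodpkir, huruhzit → huruhztir, hifgugih → hifgughir) delete the last vowel and add -ir.
So dudisiw → dudiswir.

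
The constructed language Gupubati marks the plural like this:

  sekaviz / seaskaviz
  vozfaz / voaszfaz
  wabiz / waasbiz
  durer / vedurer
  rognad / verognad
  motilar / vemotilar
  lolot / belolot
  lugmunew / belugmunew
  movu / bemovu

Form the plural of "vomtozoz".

voasmtozoz

vozfaz and rognad both have last vowel 'a' yet inflect differently (voaszfaz, verognad), so the last vowel is not what conditions the rule; the final letter is.
"vomtozoz" ends in -z. The stems ending in -z (sekaviz → seaskaviz, vozfaz → voaszfaz, wabiz → waasbiz) insert -as- after the first vowel.
So vomtozoz → voasmtozoz.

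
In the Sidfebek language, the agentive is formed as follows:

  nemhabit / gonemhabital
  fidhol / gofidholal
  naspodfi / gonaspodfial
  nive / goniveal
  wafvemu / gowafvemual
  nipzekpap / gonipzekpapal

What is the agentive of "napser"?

gonapseral

Every pair shown (nemhabit → gonemhabital, fidhol → gofidholal, naspodfi → gonaspodfial, …) follows the same rule: add go- … -al around the stem.
So napser → gonapseral.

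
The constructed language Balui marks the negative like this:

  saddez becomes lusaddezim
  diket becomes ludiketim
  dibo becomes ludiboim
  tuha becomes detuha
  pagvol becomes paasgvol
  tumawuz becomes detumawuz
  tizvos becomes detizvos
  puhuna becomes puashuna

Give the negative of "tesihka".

detesihka

"tesihka" begins with t-. The stems beginning with t- (tuha → detuha, tizvos → detizvos, tumawuz → detumawuz) add the prefix de-.
The other patterns: stems beginning with p- insert -as- after the first vowel; stems beginning with d- or s- add lu- … -im around the stem.
So tesihka → detesihka.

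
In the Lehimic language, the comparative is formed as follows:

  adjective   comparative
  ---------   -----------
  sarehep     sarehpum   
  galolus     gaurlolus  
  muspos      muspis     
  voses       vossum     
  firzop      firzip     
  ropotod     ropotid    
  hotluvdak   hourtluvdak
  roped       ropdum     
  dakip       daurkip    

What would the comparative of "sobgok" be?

"sobgok" has last vowel 'o'. The stems whose last vowel is 'o' (ropotod → ropotid, firzop → firzip, muspos → muspis) change the last vowel to 'i'.
So sobgok → sobgik.

sobgik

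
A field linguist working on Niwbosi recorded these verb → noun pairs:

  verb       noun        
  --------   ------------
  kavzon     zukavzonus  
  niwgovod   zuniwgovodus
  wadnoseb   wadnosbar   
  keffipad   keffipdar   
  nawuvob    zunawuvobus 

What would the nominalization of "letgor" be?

zuletgorus

"letgor" has last vowel 'o'. The stems whose last vowel is 'o' (nawuvob → zunawuvobus, niwgovod → zuniwgovodus, kavzon → zukavzonus) add zu- … -us around the stem.
The other pattern: stems whose last vowel is 'a' or 'e' delete the last vowel and add -ar.
So letgor → zuletgorus.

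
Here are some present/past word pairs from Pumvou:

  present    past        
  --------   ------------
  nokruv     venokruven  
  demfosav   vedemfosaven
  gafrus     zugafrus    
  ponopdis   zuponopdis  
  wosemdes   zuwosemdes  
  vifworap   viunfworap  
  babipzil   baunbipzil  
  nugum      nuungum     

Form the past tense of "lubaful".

"lubaful" ends in -l. The one such stem in the data (babipzil → baunbipzil) inserts -un- after the first vowel (as do vifworap, nugum), so the same rule applies.
So lubaful → luunbaful.

luunbaful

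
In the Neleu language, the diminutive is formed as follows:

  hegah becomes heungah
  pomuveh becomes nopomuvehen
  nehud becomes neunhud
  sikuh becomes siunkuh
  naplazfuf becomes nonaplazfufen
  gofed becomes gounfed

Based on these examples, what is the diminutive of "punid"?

puunnid

pomuveh and hegah both end in -h yet inflect differently (nopomuvehen, heungah), so the final letter is not what conditions the rule; the number of vowels is.
"punid" has 2 vowels. The stems with 2 vowels (hegah → heungah, sikuh → siunkuh, gofed → gounfed) insert -un- after the first vowel.
So punid → puunnid.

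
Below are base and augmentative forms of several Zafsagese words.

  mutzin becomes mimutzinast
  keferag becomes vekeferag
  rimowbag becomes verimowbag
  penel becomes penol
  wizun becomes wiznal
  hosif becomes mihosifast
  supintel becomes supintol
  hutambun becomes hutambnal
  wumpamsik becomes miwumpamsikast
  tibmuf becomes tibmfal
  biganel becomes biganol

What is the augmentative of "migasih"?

hutambun and mutzin both end in -n yet inflect differently (hutambnal, mimutzinast), so the final letter is not what conditions the rule; the last vowel is.
"migasih" has last vowel 'i'. The stems whose last vowel is 'i' (mutzin → mimutzinast, wumpamsik → miwumpamsikast, hosif → mihosifast) add mi- … -ast around the stem.
The other patterns: stems whose last vowel is 'u' delete the last vowel and add -al; stems whose last vowel is 'e' change the last vowel to 'o'; stems whose last vowel is 'a' add the prefix ve-.
So migasih → mimigasihast.

mimigasihast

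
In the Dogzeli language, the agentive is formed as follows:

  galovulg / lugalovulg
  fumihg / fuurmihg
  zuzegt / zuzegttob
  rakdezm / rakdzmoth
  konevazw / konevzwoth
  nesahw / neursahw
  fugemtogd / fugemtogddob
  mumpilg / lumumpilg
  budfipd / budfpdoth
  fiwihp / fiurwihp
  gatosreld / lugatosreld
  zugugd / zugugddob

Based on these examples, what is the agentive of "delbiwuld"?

"delbiwuld" has second-to-last letter 'l'. The stems whose second-to-last letter is 'l' (gatosreld → lugatosreld, galovulg → lugalovulg, mumpilg → lumumpilg) add the prefix lu-.
So delbiwuld → ludelbiwuld.

ludelbiwuld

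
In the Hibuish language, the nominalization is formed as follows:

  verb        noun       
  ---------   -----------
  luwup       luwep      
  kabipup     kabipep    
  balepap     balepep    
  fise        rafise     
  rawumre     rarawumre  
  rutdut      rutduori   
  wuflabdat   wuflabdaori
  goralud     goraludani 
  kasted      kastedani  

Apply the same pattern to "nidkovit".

nidkoviori

luwup and rutdut both have last vowel 'u' yet inflect differently (luwep, rutduori), so the last vowel is not what conditions the rule; the final letter is.
"nidkovit" ends in -t. The stems ending in -t (rutdut → rutduori, wuflabdat → wuflabdaori) drop the final letter and add -ori.
The other patterns: stems ending in -p change the last vowel to 'e'; stems ending in -e add the prefix ra-; stems ending in -d add -ani.
So nidkovit → nidkoviori.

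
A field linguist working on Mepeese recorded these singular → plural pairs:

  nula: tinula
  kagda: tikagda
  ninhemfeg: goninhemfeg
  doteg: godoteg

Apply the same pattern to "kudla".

tikudla

nula and ninhemfeg both begin with n- yet inflect differently (tinula, goninhemfeg), so the first letter is not what conditions the rule; the final letter is.
"kudla" ends in -a. The stems ending in -a (kagda → tikagda, nula → tinula) add the prefix ti-.
So kudla → tikudla.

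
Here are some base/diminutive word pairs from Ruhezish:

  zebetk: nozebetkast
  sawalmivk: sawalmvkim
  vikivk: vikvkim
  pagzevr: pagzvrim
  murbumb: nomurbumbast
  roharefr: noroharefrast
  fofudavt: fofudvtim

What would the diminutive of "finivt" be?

finvtim

sawalmivk and zebetk both end in -k yet inflect differently (sawalmvkim, nozebetkast), so the final letter is not what conditions the rule; the second-to-last letter is.
"finivt" has second-to-last letter 'v'. The stems whose second-to-last letter is 'v' (pagzevr → pagzvrim, sawalmivk → sawalmvkim, vikivk → vikvkim) delete the last vowel and add -im.
The other pattern: stems whose second-to-last letter is 'f', 'm' or 't' add no- … -ast around the stem.
So finivt → finvtim.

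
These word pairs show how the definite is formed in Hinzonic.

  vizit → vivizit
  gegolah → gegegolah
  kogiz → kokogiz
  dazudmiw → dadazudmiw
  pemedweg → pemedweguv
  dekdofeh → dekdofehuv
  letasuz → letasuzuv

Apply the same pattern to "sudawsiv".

susudawsiv

gegolah and dekdofeh both end in -h yet inflect differently (gegegolah, dekdofehuv), so the final letter is not what conditions the rule; the last vowel is.
"sudawsiv" has last vowel 'i'. The stems whose last vowel is 'i' (vizit → vivizit, kogiz → kokogiz, dazudmiw → dadazudmiw) repeat the first consonant+vowel as a prefix.
The other pattern: stems whose last vowel is 'e' or 'u' add -uv.
So sudawsiv → susudawsiv.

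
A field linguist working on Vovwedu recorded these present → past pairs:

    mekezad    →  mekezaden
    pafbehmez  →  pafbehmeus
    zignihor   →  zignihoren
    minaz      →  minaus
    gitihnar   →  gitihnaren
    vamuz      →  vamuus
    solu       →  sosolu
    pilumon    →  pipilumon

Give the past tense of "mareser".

vamuz and solu both have last vowel 'u' yet inflect differently (vamuus, sosolu), so the last vowel is not what conditions the rule; the final letter is.
"mareser" ends in -r. The stems ending in -r (gitihnar → gitihnaren, zignihor → zignihoren) add -en.
So mareser → mareseren.

mareseren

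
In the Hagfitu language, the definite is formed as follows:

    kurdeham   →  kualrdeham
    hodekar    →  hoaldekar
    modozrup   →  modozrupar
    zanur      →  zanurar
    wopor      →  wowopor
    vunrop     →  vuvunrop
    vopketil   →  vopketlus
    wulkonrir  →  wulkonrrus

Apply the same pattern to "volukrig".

hodekar and zanur both end in -r yet inflect differently (hoaldekar, zanurar), so the final letter is not what conditions the rule; the last vowel is.
"volukrig" has last vowel 'i'. The stems whose last vowel is 'i' (vopketil → vopketlus, wulkonrir → wulkonrrus) delete the last vowel and add -us.
The other patterns: stems whose last vowel is 'a' insert -al- after the first vowel; stems whose last vowel is 'u' add -ar; stems whose last vowel is 'o' repeat the first consonant+vowel as a prefix.
So volukrig → volukrgus.

volukrgus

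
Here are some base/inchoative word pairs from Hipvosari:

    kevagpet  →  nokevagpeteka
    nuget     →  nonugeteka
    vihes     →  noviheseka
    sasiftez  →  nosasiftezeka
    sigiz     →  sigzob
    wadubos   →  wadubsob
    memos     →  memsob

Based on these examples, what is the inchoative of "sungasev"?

nosungaseveka

"sungasev" has last vowel 'e'. The stems whose last vowel is 'e' (kevagpet → nokevagpeteka, nuget → nonugeteka, vihes → noviheseka) add no- … -eka around the stem.
The other pattern: stems whose last vowel is 'i' or 'o' delete the last vowel and add -ob.
So sungasev → nosungaseveka.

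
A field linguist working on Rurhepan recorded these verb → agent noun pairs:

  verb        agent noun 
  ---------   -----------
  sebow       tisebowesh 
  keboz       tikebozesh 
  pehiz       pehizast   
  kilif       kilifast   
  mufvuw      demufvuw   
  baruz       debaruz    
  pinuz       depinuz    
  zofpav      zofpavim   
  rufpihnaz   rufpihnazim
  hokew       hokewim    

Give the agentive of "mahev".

keboz and pehiz both end in -z yet inflect differently (tikebozesh, pehizast), so the final letter is not what conditions the rule; the last vowel is.
"mahev" has last vowel 'e'. The one such stem in the data (hokew → hokewim) adds -im, so the same rule applies.
So mahev → mahevim.

mahevim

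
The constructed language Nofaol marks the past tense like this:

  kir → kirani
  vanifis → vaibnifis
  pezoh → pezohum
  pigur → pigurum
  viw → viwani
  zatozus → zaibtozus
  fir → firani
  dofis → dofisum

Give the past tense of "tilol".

"tilol" has 2 vowels. The stems with 2 vowels (pigur → pigurum, pezoh → pezohum, dofis → dofisum) add -um.
The other patterns: stems with 1 vowel add -ani; stems with 3 vowels insert -ib- after the first vowel.
So tilol → tilolum.

tilolum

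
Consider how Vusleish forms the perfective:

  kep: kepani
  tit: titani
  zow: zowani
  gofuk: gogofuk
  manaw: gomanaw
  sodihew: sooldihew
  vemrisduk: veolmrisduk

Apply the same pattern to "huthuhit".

huolthuhit

zow and manaw both end in -w yet inflect differently (zowani, gomanaw), so the final letter is not what conditions the rule; the number of vowels is.
"huthuhit" has 3 vowels. The stems with 3 vowels (sodihew → sooldihew, vemrisduk → veolmrisduk) insert -ol- after the first vowel.
So huthuhit → huolthuhit.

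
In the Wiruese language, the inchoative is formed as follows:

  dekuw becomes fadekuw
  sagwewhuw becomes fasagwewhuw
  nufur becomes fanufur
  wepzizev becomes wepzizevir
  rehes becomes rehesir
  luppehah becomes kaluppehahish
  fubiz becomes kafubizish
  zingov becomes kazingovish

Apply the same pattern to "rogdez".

rogdezir

wepzizev and zingov both end in -v yet inflect differently (wepzizevir, kazingovish), so the final letter is not what conditions the rule; the last vowel is.
"rogdez" has last vowel 'e'. The stems whose last vowel is 'e' (wepzizev → wepzizevir, rehes → rehesir) add -ir.
The other patterns: stems whose last vowel is 'u' add the prefix fa-; stems whose last vowel is 'a', 'i' or 'o' add ka- … -ish around the stem.
So rogdez → rogdezir.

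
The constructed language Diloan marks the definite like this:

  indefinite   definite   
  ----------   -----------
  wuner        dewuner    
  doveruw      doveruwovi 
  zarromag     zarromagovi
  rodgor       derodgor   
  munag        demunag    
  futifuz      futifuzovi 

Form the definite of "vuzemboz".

zarromag and munag both end in -g yet inflect differently (zarromagovi, demunag), so the final letter is not what conditions the rule; the number of vowels is.
"vuzemboz" has 3 vowels. The stems with 3 vowels (futifuz → futifuzovi, zarromag → zarromagovi, doveruw → doveruwovi) add -ovi.
So vuzemboz → vuzembozovi.

vuzembozovi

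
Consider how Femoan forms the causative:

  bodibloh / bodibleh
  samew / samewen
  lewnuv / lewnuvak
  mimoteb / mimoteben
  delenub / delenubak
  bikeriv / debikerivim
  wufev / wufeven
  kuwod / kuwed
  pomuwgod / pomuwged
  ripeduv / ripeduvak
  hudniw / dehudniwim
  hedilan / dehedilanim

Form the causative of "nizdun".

nizdunak

bikeriv and ripeduv both end in -v yet inflect differently (debikerivim, ripeduvak), so the final letter is not what conditions the rule; the last vowel is.
"nizdun" has last vowel 'u'. The stems whose last vowel is 'u' (ripeduv → ripeduvak, lewnuv → lewnuvak, delenub → delenubak) add -ak.
The other patterns: stems whose last vowel is 'a' or 'i' add de- … -im around the stem; stems whose last vowel is 'o' change the last vowel to 'e'; stems whose last vowel is 'e' add -en.
So nizdun → nizdunak.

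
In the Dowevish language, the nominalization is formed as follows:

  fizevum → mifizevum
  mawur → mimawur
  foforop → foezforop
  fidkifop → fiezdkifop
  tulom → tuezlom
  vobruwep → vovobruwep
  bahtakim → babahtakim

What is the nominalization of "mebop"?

"mebop" has last vowel 'o'. The stems whose last vowel is 'o' (foforop → foezforop, fidkifop → fiezdkifop, tulom → tuezlom) insert -ez- after the first vowel.
The other patterns: stems whose last vowel is 'u' add the prefix mi-; stems whose last vowel is 'e' or 'i' repeat the first consonant+vowel as a prefix.
So mebop → meezbop.

meezbop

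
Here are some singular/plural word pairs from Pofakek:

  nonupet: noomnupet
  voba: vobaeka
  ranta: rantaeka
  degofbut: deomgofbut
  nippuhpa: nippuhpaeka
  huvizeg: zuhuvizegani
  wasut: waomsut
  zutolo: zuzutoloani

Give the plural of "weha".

wehaeka

nonupet and huvizeg both have last vowel 'e' yet inflect differently (noomnupet, zuhuvizegani), so the last vowel is not what conditions the rule; the final letter is.
"weha" ends in -a. The stems ending in -a (voba → vobaeka, ranta → rantaeka, nippuhpa → nippuhpaeka) add -eka.
The other patterns: stems ending in -t insert -om- after the first vowel; stems ending in -g or -o add zu- … -ani around the stem.
So weha → wehaeka.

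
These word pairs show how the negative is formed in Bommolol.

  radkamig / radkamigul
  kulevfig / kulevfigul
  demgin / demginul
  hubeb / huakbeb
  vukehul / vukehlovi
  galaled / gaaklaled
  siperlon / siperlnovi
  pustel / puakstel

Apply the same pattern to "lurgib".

demgin and siperlon both end in -n yet inflect differently (demginul, siperlnovi), so the final letter is not what conditions the rule; the last vowel is.
"lurgib" has last vowel 'i'. The stems whose last vowel is 'i' (demgin → demginul, kulevfig → kulevfigul, radkamig → radkamigul) add -ul.
So lurgib → lurgibul.

lurgibul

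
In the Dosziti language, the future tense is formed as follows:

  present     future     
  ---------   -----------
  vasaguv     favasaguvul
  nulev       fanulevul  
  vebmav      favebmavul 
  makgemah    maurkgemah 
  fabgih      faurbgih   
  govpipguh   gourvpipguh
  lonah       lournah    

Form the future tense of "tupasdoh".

vebmav and makgemah both have last vowel 'a' yet inflect differently (favebmavul, maurkgemah), so the last vowel is not what conditions the rule; the final letter is.
"tupasdoh" ends in -h. The stems ending in -h (makgemah → maurkgemah, fabgih → faurbgih, govpipguh → gourvpipguh) insert -ur- after the first vowel.
The other pattern: stems ending in -v add fa- … -ul around the stem.
So tupasdoh → tuurpasdoh.

tuurpasdoh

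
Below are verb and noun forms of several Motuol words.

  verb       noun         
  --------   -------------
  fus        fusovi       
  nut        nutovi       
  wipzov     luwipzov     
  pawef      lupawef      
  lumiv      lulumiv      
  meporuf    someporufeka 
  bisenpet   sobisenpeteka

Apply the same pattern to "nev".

pawef and meporuf both end in -f yet inflect differently (lupawef, someporufeka), so the final letter is not what conditions the rule; the number of vowels is.
"nev" has 1 vowel. The stems with 1 vowel (fus → fusovi, nut → nutovi) add -ovi.
So nev → nevovi.

nevovi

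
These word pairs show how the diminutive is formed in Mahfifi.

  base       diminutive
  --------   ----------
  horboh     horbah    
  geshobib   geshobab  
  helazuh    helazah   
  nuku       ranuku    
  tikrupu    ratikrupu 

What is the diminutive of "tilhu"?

ratilhu

helazuh and nuku both have last vowel 'u' yet inflect differently (helazah, ranuku), so the last vowel is not what conditions the rule; whether the stem ends in a vowel or a consonant is.
"tilhu" ends in a vowel. The stems ending in a vowel (nuku → ranuku, tikrupu → ratikrupu) add the prefix ra-.
So tilhu → ratilhu.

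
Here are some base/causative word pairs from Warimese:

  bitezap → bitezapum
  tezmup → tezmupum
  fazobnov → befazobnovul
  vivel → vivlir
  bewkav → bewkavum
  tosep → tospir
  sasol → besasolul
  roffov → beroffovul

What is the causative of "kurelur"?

kurelurum

vivel and sasol both end in -l yet inflect differently (vivlir, besasolul), so the final letter is not what conditions the rule; the last vowel is.
"kurelur" has last vowel 'u'. The one such stem in the data (tezmup → tezmupum) adds -um, so the same rule applies.
So kurelur → kurelurum.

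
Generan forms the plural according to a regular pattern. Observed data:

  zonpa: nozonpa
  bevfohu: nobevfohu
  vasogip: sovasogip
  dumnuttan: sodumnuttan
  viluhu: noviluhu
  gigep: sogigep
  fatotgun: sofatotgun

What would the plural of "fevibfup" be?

fatotgun and viluhu both have last vowel 'u' yet inflect differently (sofatotgun, noviluhu), so the last vowel is not what conditions the rule; whether the stem ends in a vowel or a consonant is.
"fevibfup" ends in a consonant. The stems ending in a consonant (gigep → sogigep, fatotgun → sofatotgun, dumnuttan → sodumnuttan) add the prefix so-.
The other pattern: stems ending in a vowel add the prefix no-.
So fevibfup → sofevibfup.

sofevibfup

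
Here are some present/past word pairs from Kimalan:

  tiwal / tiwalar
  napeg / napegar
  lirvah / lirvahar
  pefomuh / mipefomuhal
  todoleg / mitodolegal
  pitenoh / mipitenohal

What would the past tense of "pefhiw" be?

lirvah and pefomuh both end in -h yet inflect differently (lirvahar, mipefomuhal), so the final letter is not what conditions the rule; the number of vowels is.
"pefhiw" has 2 vowels. The stems with 2 vowels (tiwal → tiwalar, napeg → napegar, lirvah → lirvahar) add -ar.
The other pattern: stems with 3 vowels add mi- … -al around the stem.
So pefhiw → pefhiwar.

pefhiwar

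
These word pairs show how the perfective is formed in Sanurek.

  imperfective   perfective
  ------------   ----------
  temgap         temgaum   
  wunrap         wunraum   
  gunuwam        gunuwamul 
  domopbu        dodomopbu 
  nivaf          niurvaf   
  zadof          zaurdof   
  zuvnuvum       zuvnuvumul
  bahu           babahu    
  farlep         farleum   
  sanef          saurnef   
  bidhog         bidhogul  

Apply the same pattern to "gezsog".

gezsogul

"gezsog" ends in -g. The one such stem in the data (bidhog → bidhogul) adds -ul, so the same rule applies.
So gezsog → gezsogul.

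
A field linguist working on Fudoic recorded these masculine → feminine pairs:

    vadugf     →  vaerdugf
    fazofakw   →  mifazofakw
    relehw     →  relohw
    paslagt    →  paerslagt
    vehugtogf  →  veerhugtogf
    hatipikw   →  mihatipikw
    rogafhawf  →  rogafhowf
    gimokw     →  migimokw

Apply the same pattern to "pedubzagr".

peerdubzagr

"pedubzagr" has second-to-last letter 'g'. The stems whose second-to-last letter is 'g' (vadugf → vaerdugf, paslagt → paerslagt, vehugtogf → veerhugtogf) insert -er- after the first vowel.
The other patterns: stems whose second-to-last letter is 'k' add the prefix mi-; stems whose second-to-last letter is 'h' or 'w' change the last vowel to 'o'.
So pedubzagr → peerdubzagr.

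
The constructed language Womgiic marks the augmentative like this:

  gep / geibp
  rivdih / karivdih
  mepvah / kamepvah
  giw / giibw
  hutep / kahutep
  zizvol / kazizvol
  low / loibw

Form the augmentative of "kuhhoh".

gep and hutep both end in -p yet inflect differently (geibp, kahutep), so the final letter is not what conditions the rule; the number of vowels is.
"kuhhoh" has 2 vowels. The stems with 2 vowels (zizvol → kazizvol, rivdih → karivdih, hutep → kahutep) add the prefix ka-.
So kuhhoh → kakuhhoh.

kakuhhoh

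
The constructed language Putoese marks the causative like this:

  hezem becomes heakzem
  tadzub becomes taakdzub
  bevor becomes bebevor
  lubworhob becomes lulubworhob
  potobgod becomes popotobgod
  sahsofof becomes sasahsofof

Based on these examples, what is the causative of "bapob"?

lubworhob and tadzub both end in -b yet inflect differently (lulubworhob, taakdzub), so the final letter is not what conditions the rule; the last vowel is.
"bapob" has last vowel 'o'. The stems whose last vowel is 'o' (bevor → bebevor, potobgod → popotobgod, sahsofof → sasahsofof) repeat the first consonant+vowel as a prefix.
The other pattern: stems whose last vowel is 'e' or 'u' insert -ak- after the first vowel.
So bapob → babapob.

babapob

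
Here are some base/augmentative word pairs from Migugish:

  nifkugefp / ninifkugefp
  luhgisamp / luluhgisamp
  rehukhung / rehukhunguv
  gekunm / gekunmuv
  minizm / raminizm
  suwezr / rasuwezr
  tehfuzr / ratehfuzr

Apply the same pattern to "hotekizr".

rahotekizr

"hotekizr" has second-to-last letter 'z'. The stems whose second-to-last letter is 'z' (suwezr → rasuwezr, minizm → raminizm, tehfuzr → ratehfuzr) add the prefix ra-.
The other patterns: stems whose second-to-last letter is 'n' add -uv; stems whose second-to-last letter is 'f' or 'm' repeat the first consonant+vowel as a prefix.
So hotekizr → rahotekizr.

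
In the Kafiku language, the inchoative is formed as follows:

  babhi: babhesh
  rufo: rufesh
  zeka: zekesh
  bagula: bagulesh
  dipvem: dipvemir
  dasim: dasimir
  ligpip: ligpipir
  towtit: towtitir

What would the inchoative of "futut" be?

fututir

babhi and dasim both have last vowel 'i' yet inflect differently (babhesh, dasimir), so the last vowel is not what conditions the rule; whether the stem ends in a vowel or a consonant is.
"futut" ends in a consonant. The stems ending in a consonant (dipvem → dipvemir, dasim → dasimir, ligpip → ligpipir) add -ir.
The other pattern: stems ending in a vowel drop the final letter and add -esh.
So futut → fututir.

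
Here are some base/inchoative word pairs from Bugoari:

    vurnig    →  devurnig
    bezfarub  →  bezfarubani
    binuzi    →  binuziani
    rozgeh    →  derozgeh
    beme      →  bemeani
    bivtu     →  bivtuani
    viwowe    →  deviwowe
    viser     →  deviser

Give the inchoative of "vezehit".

"vezehit" begins with v-. The stems beginning with v- (viwowe → deviwowe, viser → deviser, vurnig → devurnig) add the prefix de-.
The other pattern: stems beginning with b- add -ani.
So vezehit → devezehit.

devezehit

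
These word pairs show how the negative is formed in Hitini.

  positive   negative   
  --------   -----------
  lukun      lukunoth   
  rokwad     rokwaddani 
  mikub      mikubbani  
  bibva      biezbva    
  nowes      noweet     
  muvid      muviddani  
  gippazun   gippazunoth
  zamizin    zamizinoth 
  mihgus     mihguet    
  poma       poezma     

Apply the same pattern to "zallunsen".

mihgus and lukun both have last vowel 'u' yet inflect differently (mihguet, lukunoth), so the last vowel is not what conditions the rule; the final letter is.
"zallunsen" ends in -n. The stems ending in -n (zamizin → zamizinoth, lukun → lukunoth, gippazun → gippazunoth) add -oth.
So zallunsen → zallunsenoth.

zallunsenoth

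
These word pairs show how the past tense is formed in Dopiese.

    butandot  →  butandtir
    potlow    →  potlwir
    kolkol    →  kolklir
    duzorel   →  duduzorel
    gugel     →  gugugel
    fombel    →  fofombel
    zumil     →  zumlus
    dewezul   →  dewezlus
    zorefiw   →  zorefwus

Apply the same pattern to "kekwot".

kekwtir

kolkol and duzorel both end in -l yet inflect differently (kolklir, duduzorel), so the final letter is not what conditions the rule; the last vowel is.
"kekwot" has last vowel 'o'. The stems whose last vowel is 'o' (butandot → butandtir, potlow → potlwir, kolkol → kolklir) delete the last vowel and add -ir.
The other patterns: stems whose last vowel is 'e' repeat the first consonant+vowel as a prefix; stems whose last vowel is 'i' or 'u' delete the last vowel and add -us.
So kekwot → kekwtir.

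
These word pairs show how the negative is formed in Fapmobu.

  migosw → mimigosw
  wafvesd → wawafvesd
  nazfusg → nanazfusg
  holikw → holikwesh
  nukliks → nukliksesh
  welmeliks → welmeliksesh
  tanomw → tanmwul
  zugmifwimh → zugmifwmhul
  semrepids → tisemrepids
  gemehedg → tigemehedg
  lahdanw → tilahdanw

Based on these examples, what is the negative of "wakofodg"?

"wakofodg" has second-to-last letter 'd'. The stems whose second-to-last letter is 'd' (semrepids → tisemrepids, gemehedg → tigemehedg) add the prefix ti-.
The other patterns: stems whose second-to-last letter is 's' repeat the first consonant+vowel as a prefix; stems whose second-to-last letter is 'k' add -esh; stems whose second-to-last letter is 'm' delete the last vowel and add -ul.
So wakofodg → tiwakofodg.

tiwakofodg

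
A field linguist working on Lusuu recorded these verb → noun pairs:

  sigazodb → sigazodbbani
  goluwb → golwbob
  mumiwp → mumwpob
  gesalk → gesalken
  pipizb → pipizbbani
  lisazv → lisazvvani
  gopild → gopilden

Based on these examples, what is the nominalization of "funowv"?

goluwb and pipizb both end in -b yet inflect differently (golwbob, pipizbbani), so the final letter is not what conditions the rule; the second-to-last letter is.
"funowv" has second-to-last letter 'w'. The stems whose second-to-last letter is 'w' (mumiwp → mumwpob, goluwb → golwbob) delete the last vowel and add -ob.
The other patterns: stems whose second-to-last letter is 'l' add -en; stems whose second-to-last letter is 'd' or 'z' double the final consonant and add -ani.
So funowv → funwvob.

funwvob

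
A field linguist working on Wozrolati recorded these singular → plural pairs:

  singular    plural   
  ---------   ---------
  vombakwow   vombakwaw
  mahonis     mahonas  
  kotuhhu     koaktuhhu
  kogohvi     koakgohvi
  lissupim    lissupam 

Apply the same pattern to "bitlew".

bitlaw

kogohvi and mahonis both have last vowel 'i' yet inflect differently (koakgohvi, mahonas), so the last vowel is not what conditions the rule; whether the stem ends in a vowel or a consonant is.
"bitlew" ends in a consonant. The stems ending in a consonant (mahonis → mahonas, lissupim → lissupam, vombakwow → vombakwaw) change the last vowel to 'a'.
So bitlew → bitlaw.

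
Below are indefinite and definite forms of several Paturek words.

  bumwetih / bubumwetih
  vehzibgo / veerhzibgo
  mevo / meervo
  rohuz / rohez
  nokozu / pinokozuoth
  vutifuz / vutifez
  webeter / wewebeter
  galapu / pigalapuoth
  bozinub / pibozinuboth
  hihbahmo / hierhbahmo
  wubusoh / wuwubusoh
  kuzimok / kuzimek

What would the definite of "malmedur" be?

vehzibgo and kuzimok both have last vowel 'o' yet inflect differently (veerhzibgo, kuzimek), so the last vowel is not what conditions the rule; the final letter is.
"malmedur" ends in -r. The one such stem in the data (webeter → wewebeter) repeats the first consonant+vowel as a prefix (as do bumwetih, wubusoh), so the same rule applies.
So malmedur → mamalmedur.

mamalmedur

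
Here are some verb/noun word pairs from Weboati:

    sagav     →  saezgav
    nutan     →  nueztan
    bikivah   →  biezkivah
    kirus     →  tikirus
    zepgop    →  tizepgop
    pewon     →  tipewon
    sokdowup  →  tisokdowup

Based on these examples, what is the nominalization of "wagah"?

nutan and pewon both end in -n yet inflect differently (nueztan, tipewon), so the final letter is not what conditions the rule; the last vowel is.
"wagah" has last vowel 'a'. The stems whose last vowel is 'a' (sagav → saezgav, nutan → nueztan, bikivah → biezkivah) insert -ez- after the first vowel.
The other pattern: stems whose last vowel is 'o' or 'u' add the prefix ti-.
So wagah → waezgah.

waezgah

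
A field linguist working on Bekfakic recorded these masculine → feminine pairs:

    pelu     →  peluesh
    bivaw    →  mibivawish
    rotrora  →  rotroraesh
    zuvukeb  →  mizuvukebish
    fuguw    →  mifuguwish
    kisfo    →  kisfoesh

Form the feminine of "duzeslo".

pelu and fuguw both have last vowel 'u' yet inflect differently (peluesh, mifuguwish), so the last vowel is not what conditions the rule; whether the stem ends in a vowel or a consonant is.
"duzeslo" ends in a vowel. The stems ending in a vowel (rotrora → rotroraesh, pelu → peluesh, kisfo → kisfoesh) add -esh.
The other pattern: stems ending in a consonant add mi- … -ish around the stem.
So duzeslo → duzesloesh.

duzesloesh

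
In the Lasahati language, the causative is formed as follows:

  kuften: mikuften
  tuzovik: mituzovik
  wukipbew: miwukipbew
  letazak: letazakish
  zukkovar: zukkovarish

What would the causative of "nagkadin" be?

tuzovik and letazak both end in -k yet inflect differently (mituzovik, letazakish), so the final letter is not what conditions the rule; the last vowel is.
"nagkadin" has last vowel 'i'. The one such stem in the data (tuzovik → mituzovik) adds the prefix mi-, so the same rule applies.
The other pattern: stems whose last vowel is 'a' add -ish.
So nagkadin → minagkadin.

minagkadin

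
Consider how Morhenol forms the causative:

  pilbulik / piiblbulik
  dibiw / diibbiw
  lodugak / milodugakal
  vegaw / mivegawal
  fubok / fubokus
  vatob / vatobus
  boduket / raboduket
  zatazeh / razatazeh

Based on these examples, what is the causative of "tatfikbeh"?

ratatfikbeh

pilbulik and lodugak both end in -k yet inflect differently (piiblbulik, milodugakal), so the final letter is not what conditions the rule; the last vowel is.
"tatfikbeh" has last vowel 'e'. The stems whose last vowel is 'e' (boduket → raboduket, zatazeh → razatazeh) add the prefix ra-.
So tatfikbeh → ratatfikbeh.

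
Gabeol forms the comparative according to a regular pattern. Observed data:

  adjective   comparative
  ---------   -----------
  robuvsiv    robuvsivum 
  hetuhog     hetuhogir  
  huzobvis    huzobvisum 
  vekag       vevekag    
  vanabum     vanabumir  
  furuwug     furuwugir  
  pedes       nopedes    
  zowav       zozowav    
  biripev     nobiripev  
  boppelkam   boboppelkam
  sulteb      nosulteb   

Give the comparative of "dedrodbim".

dedrodbimum

biripev and robuvsiv both end in -v yet inflect differently (nobiripev, robuvsivum), so the final letter is not what conditions the rule; the last vowel is.
"dedrodbim" has last vowel 'i'. The stems whose last vowel is 'i' (robuvsiv → robuvsivum, huzobvis → huzobvisum) add -um.
The other patterns: stems whose last vowel is 'e' add the prefix no-; stems whose last vowel is 'a' repeat the first consonant+vowel as a prefix; stems whose last vowel is 'o' or 'u' add -ir.
So dedrodbim → dedrodbimum.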